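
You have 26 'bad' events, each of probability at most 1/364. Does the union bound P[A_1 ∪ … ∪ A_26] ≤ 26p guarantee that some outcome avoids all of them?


Union bound: P[∪_{i=1}^{26} A_i] ≤ Σ_i P[A_i] ≤ 26·p = 26·(1/364) = 1/14.
Numerically: 1/14 ≈ 0.071.
Is 1/14 < 1? YES.
Since P[∪ A_i] ≤ 1/14 < 1, the complement has P[∩ A_i^c] ≥ 1 − 1/14 = 13/14 > 0, so some outcome avoids every A_i.

26·p = 1/14 ≈ 0.071; existence CERTIFIED by the union bound.


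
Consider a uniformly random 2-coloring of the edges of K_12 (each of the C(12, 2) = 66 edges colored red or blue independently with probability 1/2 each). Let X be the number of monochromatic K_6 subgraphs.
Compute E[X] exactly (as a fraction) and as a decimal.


Let X = Σ_S X_S over the C(12, 6) = 924 subsets S of size 6, where X_S = 1 if the K_6 on S is monochromatic.
For a fixed S, the K_6 on S has C(6, 2) = 15 edges. P[all 15 edges red] = (1/2)^15, and likewise for blue, so P[monochromatic] = 2·(1/2)^15 = 2^{1 − 15} = 1/16384.
By linearity of expectation: E[X] = C(12, 6) · 2^{1 − 15} = 924 · 1/16384 = 231/4096.
Numerically: E[X] ≈ 0.056396.

E[X] = C(12,6)·2^(1−C(6,2)) = 231/4096 ≈ 0.056396.


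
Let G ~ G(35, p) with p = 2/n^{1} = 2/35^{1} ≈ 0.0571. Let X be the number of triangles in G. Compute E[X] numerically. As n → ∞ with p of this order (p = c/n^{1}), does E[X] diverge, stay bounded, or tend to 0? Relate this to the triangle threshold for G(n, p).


Number of potential triangles: C(35, 3) = 6545.
Each occurs with probability p³ ≈ (0.0571)³ ≈ 1.86589e-04.
By linearity: E[X] = C(35, 3)·p³ ≈ 6545 · 1.86589e-04 ≈ 1.221.
Here α = 1, so p = 2/n is exactly at the triangle threshold p ~ 1/n. Asymptotically E[X] → c³/6 = 2³/6 = 4/3 ≈ 1.333, a bounded constant. In this regime the triangle count is asymptotically Poisson(c³/6).

E[X] ≈ 1.221; in regime p = Θ(1/n^{1}) E[X] stays bounded (at the triangle threshold p ~ 1/n).


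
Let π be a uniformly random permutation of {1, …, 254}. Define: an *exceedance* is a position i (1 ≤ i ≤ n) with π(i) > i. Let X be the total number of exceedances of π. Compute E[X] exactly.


Write X = Σ_{i=1}^{254} X_i, where X_i = 1_{π(i) > i}.
For each fixed i, π(i) is uniform over {1, …, 254} (marginal of a uniform permutation), so P[π(i) > i] = (n − i)/n. Summing: Σ_{i=1}^{254} (n − i)/n = (0 + 1 + … + 253)/254 = 254(254 − 1)/(2·254) = (254 − 1)/2.
Hence E[X] = Σ_{i=1}^{254} (254 − i)/254 = 253/2 ≈ 126.5000.

E[X] = 253/2 = 126.5000.


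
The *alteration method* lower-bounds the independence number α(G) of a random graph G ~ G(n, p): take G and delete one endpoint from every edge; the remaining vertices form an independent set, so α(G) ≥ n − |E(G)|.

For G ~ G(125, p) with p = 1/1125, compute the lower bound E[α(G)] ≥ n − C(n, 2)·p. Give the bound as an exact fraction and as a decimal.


E[|E(G)|] = C(125, 2)·p = 7750 · (1/1125) = 62/9.
E[α(G)] ≥ n − E[|E(G)|] = 125 − 62/9 = 1063/9.
Numerically: ≈ 118.11111.
(This is only a lower bound; the true E[α(G)] may be larger.)

E[α(G)] ≥ 1063/9 ≈ 118.11111.


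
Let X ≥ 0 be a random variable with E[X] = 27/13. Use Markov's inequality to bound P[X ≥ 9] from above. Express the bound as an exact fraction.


μ = E[X] = 27/13, a = 9.
Markov: P[X ≥ 9] ≤ μ/a = (27/13)/9 = 3/13.
Numerically: ≈ 0.231.
(Since a = 9 > μ = 2.077, the bound 3/13 is < 1 and informative.)

P[X ≥ 9] ≤ 3/13 ≈ 0.231.


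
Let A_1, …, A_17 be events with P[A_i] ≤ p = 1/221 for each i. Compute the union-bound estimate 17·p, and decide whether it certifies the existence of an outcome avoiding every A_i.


Union bound: P[∪_{i=1}^{17} A_i] ≤ Σ_i P[A_i] ≤ 17·p = 17·(1/221) = 1/13.
Numerically: 1/13 ≈ 0.076923.
Is 1/13 < 1? YES.
Since P[∪ A_i] ≤ 1/13 < 1, the complement has P[∩ A_i^c] ≥ 1 − 1/13 = 12/13 > 0, so some outcome avoids every A_i.

17·p = 1/13 ≈ 0.076923; existence CERTIFIED by the union bound.


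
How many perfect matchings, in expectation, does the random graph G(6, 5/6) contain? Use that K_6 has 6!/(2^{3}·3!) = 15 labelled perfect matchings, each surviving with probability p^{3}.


K_6 has 6!/(2^{3}·3!) = 15 labelled perfect matchings.
For each such perfect matching H, let X_H = 1 if all 3 edges of H are present in G. Then P[X_H = 1] = p^{3} = (5/6)^{3} = 125/216.
Summing the indicators: E[X] = Σ_H E[X_H] = 15 · p^{3} = 15 · 125/216 = 625/72.
Numerically: E[X] ≈ 8.6806.

E[X] = 15 · (5/6)^{3} = 625/72 ≈ 8.6806.


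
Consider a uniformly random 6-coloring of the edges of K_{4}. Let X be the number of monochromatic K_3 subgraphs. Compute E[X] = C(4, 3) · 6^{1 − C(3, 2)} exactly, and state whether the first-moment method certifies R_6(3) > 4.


E[X] = C(4, 3) · 6^{1 − 3} = 4 · 6^{−2} = 4/36.
As a reduced fraction: E[X] = 1/9 ≈ 0.1111111.
Is E[X] < 1? YES.
Since E[X] < 1, there exists a 6-coloring of K_{4} with no monochromatic K_3; hence R_6(3) > 4.

E[X] = 1/9 ≈ 0.1111111; E[X] < 1, so R_6(3) > 4.


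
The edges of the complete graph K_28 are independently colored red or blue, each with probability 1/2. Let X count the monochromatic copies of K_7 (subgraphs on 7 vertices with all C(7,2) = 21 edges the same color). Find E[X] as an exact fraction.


Let X = Σ_S X_S over the C(28, 7) = 1184040 subsets S of size 7, where X_S = 1 if the K_7 on S is monochromatic.
For a fixed S, the K_7 on S has C(7, 2) = 21 edges. P[all 21 edges red] = (1/2)^21, and likewise for blue, so P[monochromatic] = 2·(1/2)^21 = 2^{1 − 21} = 1/1048576.
Summing: E[X] = C(28, 7) · 2^{1 − 21} = 1184040 · 1/1048576 = 148005/131072.
Numerically: E[X] ≈ 1.129189.

E[X] = C(28,7)·2^(1−C(7,2)) = 148005/131072 ≈ 1.129189.


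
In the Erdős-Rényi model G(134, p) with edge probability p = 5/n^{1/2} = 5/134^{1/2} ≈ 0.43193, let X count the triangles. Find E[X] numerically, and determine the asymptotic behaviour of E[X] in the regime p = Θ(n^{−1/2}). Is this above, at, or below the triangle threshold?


Number of potential triangles: C(134, 3) = 392084.
Each occurs with probability p³ ≈ (0.43193)³ ≈ 8.0584741e-02.
By linearity: E[X] = C(134, 3)·p³ ≈ 392084 · 8.0584741e-02 ≈ 31595.98767.
Since α = 1/2 < 1, p = c/n^{1/2} ≫ 1/n is above the triangle threshold p ~ 1/n. Asymptotically E[X] ~ (c³/6)·n^{3(1−α)} = (5³/6)·n^{1.5} → ∞; triangles are abundant w.h.p.

E[X] ≈ 31595.98767; in regime p = Θ(1/n^{1/2}) E[X] diverges (above the triangle threshold p ~ 1/n).


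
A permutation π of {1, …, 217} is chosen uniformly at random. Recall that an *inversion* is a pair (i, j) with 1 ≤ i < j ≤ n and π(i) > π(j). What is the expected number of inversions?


Write X = Σ X_I over the C(217, 2) = 23436 pairs i < j, with X_I the indicator of one inversion.
There are 23436 indicators.
For each fixed pair i < j, the values π(i) and π(j) are two distinct elements of {1, …, 217} in uniformly random order; by symmetry P[π(i) > π(j)] = 1/2.
By linearity: E[X] = 23436 · (1/2) = C(217, 2) · (1/2) = 23436/2 = 11718 ≈ 11718.0000.

E[X] = 11718 = 11718.0000.


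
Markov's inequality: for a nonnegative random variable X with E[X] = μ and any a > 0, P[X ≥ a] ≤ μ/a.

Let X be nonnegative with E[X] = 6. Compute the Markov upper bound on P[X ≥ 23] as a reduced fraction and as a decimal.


μ = E[X] = 6, a = 23.
Markov: P[X ≥ 23] ≤ μ/a = (6)/23 = 6/23.
Numerically: ≈ 0.2609.
(Since a = 23 > μ = 6.0000, the bound 6/23 is < 1 and informative.)

P[X ≥ 23] ≤ 6/23 ≈ 0.2609.


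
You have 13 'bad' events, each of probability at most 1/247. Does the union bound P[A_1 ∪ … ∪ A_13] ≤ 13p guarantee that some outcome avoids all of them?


Union bound: P[∪_{i=1}^{13} A_i] ≤ Σ_i P[A_i] ≤ 13·p = 13·(1/247) = 1/19.
Numerically: 1/19 ≈ 0.0526316.
Is 1/19 < 1? YES.
Since P[∪ A_i] ≤ 1/19 < 1, the complement has P[∩ A_i^c] ≥ 1 − 1/19 = 18/19 > 0, so some outcome avoids every A_i.

13·p = 1/19 ≈ 0.0526316; existence CERTIFIED by the union bound.


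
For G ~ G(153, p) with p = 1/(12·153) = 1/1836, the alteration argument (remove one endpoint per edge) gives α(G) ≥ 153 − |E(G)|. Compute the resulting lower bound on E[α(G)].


E[|E(G)|] = C(153, 2)·p = 11628 · (1/1836) = 19/3.
E[α(G)] ≥ n − E[|E(G)|] = 153 − 19/3 = 440/3.
Numerically: ≈ 146.66667.
(This is only a lower bound; the true E[α(G)] may be larger.)

E[α(G)] ≥ 440/3 ≈ 146.66667.


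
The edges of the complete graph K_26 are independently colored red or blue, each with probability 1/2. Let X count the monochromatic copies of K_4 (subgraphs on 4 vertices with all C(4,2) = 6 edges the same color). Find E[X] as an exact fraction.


Let X = Σ_S X_S over the C(26, 4) = 14950 subsets S of size 4, where X_S = 1 if the K_4 on S is monochromatic.
For a fixed S, the K_4 on S has C(4, 2) = 6 edges. P[all 6 edges red] = (1/2)^6, and likewise for blue, so P[monochromatic] = 2·(1/2)^6 = 2^{1 − 6} = 1/32.
By linearity: E[X] = C(26, 4) · 2^{1 − 6} = 14950 · 1/32 = 7475/16.
Numerically: E[X] ≈ 467.18750.

E[X] = C(26,4)·2^(1−C(4,2)) = 7475/16 ≈ 467.18750.


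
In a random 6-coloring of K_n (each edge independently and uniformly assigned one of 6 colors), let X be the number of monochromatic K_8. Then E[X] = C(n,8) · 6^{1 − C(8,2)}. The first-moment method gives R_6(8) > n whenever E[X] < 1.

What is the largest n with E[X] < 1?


We need C(n, 8) · 6^{1 − 28} < 1, i.e. C(n, 8) < 6^{28 − 1} = 1023490369077469249536.
Check values of n near the boundary:
  n = 1592: C(1592, 8) = 1005480414540892933435; 1005480414540892933435 < 1023490369077469249536? YES
  n = 1593: C(1593, 8) = 1010555394551193970323; 1010555394551193970323 < 1023490369077469249536? YES
  n = 1594: C(1594, 8) = 1015652773590544255167; 1015652773590544255167 < 1023490369077469249536? YES
  n = 1595: C(1595, 8) = 1020772636343363633895; 1020772636343363633895 < 1023490369077469249536? YES
  n = 1596: C(1596, 8) = 1025915067760710553965; 1025915067760710553965 < 1023490369077469249536? NO
  n = 1597: C(1597, 8) = 1031080153060953275445; 1031080153060953275445 < 1023490369077469249536? NO
The largest n with C(n, 8) < 1023490369077469249536 is n = 1595 (where E[X] = 113419181815929292655/113721152119718805504 ≈ 0.9973). Hence R_6(8) > 1595, i.e. R_6(8) ≥ 1596.

Largest n = 1595; hence R_6(8) > 1595.


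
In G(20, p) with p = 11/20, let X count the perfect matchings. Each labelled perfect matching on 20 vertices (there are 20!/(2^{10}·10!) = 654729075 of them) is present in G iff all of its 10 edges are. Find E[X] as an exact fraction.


K_20 has 20!/(2^{10}·10!) = 654729075 labelled perfect matchings.
For each such perfect matching H, let X_H = 1 if all 10 edges of H are present in G. Then P[X_H = 1] = p^{10} = (11/20)^{10} = 25937424601/10240000000000.
By linearity: E[X] = Σ_H E[X_H] = 654729075 · p^{10} = 654729075 · 25937424601/10240000000000 = 679279440675798963/409600000000.
Numerically: E[X] ≈ 1.658e+06.

E[X] = 654729075 · (11/20)^{10} = 679279440675798963/409600000000 ≈ 1.658e+06.


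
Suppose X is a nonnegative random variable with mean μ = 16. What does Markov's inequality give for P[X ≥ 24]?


μ = E[X] = 16, a = 24.
Markov: P[X ≥ 24] ≤ μ/a = (16)/24 = 2/3.
Numerically: ≈ 0.666667.
(Since a = 24 > μ = 16.000000, the bound 2/3 is < 1 and informative.)

P[X ≥ 24] ≤ 2/3 ≈ 0.666667.


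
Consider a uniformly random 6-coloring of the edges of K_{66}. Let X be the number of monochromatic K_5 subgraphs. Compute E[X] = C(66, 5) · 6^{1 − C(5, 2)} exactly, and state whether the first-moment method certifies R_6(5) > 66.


E[X] = C(66, 5) · 6^{1 − 10} = 8936928 · 6^{−9} = 8936928/10077696.
As a reduced fraction: E[X] = 31031/34992 ≈ 0.8868027.
Is E[X] < 1? YES.
Since E[X] < 1, there exists a 6-coloring of K_{66} with no monochromatic K_5; hence R_6(5) > 66.

E[X] = 31031/34992 ≈ 0.8868027; E[X] < 1, so R_6(5) > 66.


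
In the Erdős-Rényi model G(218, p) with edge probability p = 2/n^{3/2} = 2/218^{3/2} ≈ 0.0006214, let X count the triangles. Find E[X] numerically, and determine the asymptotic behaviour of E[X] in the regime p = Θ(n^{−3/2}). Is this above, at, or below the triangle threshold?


Number of potential triangles: C(218, 3) = 1703016.
Each occurs with probability p³ ≈ (0.0006214)³ ≈ 2.399030e-10.
By linearity: E[X] = C(218, 3)·p³ ≈ 1703016 · 2.399030e-10 ≈ 0.0004.
Since α = 3/2 > 1, p = c/n^{3/2} = o(1/n) is below the triangle threshold p ~ 1/n. Asymptotically E[X] ~ (c³/6)·n^{3(1−α)} = (2³/6)·n^{-1.5} → 0, so by Markov's inequality G has no triangles w.h.p.

E[X] ≈ 0.0004; in regime p = Θ(1/n^{3/2}) E[X] tends to 0 (below the triangle threshold p ~ 1/n).


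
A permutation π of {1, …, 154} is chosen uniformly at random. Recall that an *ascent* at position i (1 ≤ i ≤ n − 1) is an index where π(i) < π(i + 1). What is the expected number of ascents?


Write X = Σ X_I over i = 1, …, 153, with X_I the indicator of one ascent.
There are 153 indicators.
For each fixed i, the pair (π(i), π(i+1)) is a uniformly random ordered pair of distinct values from {1, …, 154}; by symmetry P[π(i) < π(i+1)] = 1/2.
By linearity: E[X] = 153 · (1/2) = (154 − 1) · (1/2) = 153/2 ≈ 76.50000.

E[X] = 153/2 = 76.50000.


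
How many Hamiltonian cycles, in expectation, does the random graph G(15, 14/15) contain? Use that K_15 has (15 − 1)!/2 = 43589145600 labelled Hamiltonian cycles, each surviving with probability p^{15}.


K_15 has (15 − 1)!/2 = 43589145600 labelled Hamiltonian cycles.
For each such Hamiltonian cycle H, let X_H = 1 if all 15 edges of H are present in G. Then P[X_H = 1] = p^{15} = (14/15)^{15} = 155568095557812224/437893890380859375.
By linearity: E[X] = Σ_H E[X_H] = 43589145600 · p^{15} = 43589145600 · 155568095557812224/437893890380859375 = 1116227221067356419653632/72081298828125.
Numerically: E[X] ≈ 1.5486e+10.

E[X] = 43589145600 · (14/15)^{15} = 1116227221067356419653632/72081298828125 ≈ 1.5486e+10.


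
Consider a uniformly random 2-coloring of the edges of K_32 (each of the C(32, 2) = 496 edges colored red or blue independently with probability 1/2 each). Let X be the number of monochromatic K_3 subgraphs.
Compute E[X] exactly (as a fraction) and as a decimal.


Let X = Σ_S X_S over the C(32, 3) = 4960 subsets S of size 3, where X_S = 1 if the K_3 on S is monochromatic.
For a fixed S, the K_3 on S has C(3, 2) = 3 edges. P[all 3 edges red] = (1/2)^3, and likewise for blue, so P[monochromatic] = 2·(1/2)^3 = 2^{1 − 3} = 1/4.
By linearity: E[X] = C(32, 3) · 2^{1 − 3} = 4960 · 1/4 = 1240.
Numerically: E[X] ≈ 1240.000.

E[X] = C(32,3)·2^(1−C(3,2)) = 1240 ≈ 1240.000.


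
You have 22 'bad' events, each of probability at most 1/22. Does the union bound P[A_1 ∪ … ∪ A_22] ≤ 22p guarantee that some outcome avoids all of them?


Union bound: P[∪_{i=1}^{22} A_i] ≤ Σ_i P[A_i] ≤ 22·p = 22·(1/22) = 1.
Numerically: 1 ≈ 1.000.
Is 1 < 1? NO.
Since the bound 1 is ≥ 1, the union bound is uninformative here; it does NOT by itself certify existence.

22·p = 1 ≈ 1.000; existence NOT certified by the union bound.


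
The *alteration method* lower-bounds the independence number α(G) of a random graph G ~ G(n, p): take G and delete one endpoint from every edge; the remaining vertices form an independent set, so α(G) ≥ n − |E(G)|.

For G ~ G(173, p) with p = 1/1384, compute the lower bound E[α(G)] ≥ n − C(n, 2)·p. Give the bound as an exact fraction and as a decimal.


E[|E(G)|] = C(173, 2)·p = 14878 · (1/1384) = 43/4.
E[α(G)] ≥ n − E[|E(G)|] = 173 − 43/4 = 649/4.
Numerically: ≈ 162.2500.
(This is only a lower bound; the true E[α(G)] may be larger.)

E[α(G)] ≥ 649/4 ≈ 162.2500.


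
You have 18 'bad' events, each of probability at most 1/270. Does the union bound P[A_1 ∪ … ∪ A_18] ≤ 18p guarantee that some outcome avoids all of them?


Union bound: P[∪_{i=1}^{18} A_i] ≤ Σ_i P[A_i] ≤ 18·p = 18·(1/270) = 1/15.
Numerically: 1/15 ≈ 0.0666667.
Is 1/15 < 1? YES.
Since P[∪ A_i] ≤ 1/15 < 1, the complement has P[∩ A_i^c] ≥ 1 − 1/15 = 14/15 > 0, so some outcome avoids every A_i.

18·p = 1/15 ≈ 0.0666667; existence CERTIFIED by the union bound.


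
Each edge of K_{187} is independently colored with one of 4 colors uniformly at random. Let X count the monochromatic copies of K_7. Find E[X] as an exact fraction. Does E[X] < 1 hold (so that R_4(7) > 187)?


E[X] = C(187, 7) · 4^{1 − 21} = 1416167483302 · 4^{−20} = 1416167483302/1099511627776.
As a reduced fraction: E[X] = 708083741651/549755813888 ≈ 1.28800.
Is E[X] < 1? NO.
Since E[X] ≥ 1, the first-moment bound is inconclusive at n = 187; it does NOT by itself certify R_4(7) > 187.

E[X] = 708083741651/549755813888 ≈ 1.28800; E[X] ≥ 1; first-moment method inconclusive here.


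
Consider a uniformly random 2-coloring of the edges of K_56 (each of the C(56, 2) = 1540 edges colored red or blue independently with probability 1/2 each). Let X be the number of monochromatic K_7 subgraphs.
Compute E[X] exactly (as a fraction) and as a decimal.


Let X = Σ_S X_S over the C(56, 7) = 231917400 subsets S of size 7, where X_S = 1 if the K_7 on S is monochromatic.
For a fixed S, the K_7 on S has C(7, 2) = 21 edges. P[all 21 edges red] = (1/2)^21, and likewise for blue, so P[monochromatic] = 2·(1/2)^21 = 2^{1 − 21} = 1/1048576.
By linearity of expectation: E[X] = C(56, 7) · 2^{1 − 21} = 231917400 · 1/1048576 = 28989675/131072.
Numerically: E[X] ≈ 221.173668.

E[X] = C(56,7)·2^(1−C(7,2)) = 28989675/131072 ≈ 221.173668.


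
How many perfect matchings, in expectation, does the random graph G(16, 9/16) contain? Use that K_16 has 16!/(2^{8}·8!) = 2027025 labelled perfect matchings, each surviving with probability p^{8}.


K_16 has 16!/(2^{8}·8!) = 2027025 labelled perfect matchings.
For each such perfect matching H, let X_H = 1 if all 8 edges of H are present in G. Then P[X_H = 1] = p^{8} = (9/16)^{8} = 43046721/4294967296.
Summing the indicators: E[X] = Σ_H E[X_H] = 2027025 · p^{8} = 2027025 · 43046721/4294967296 = 87256779635025/4294967296.
Numerically: E[X] ≈ 2.032e+04.

E[X] = 2027025 · (9/16)^{8} = 87256779635025/4294967296 ≈ 2.032e+04.


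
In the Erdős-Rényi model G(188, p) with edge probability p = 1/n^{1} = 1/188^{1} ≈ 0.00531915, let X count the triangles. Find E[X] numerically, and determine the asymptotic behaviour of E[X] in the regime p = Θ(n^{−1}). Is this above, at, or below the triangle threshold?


Number of potential triangles: C(188, 3) = 1089836.
Each occurs with probability p³ ≈ (0.00531915)³ ≈ 1.50496518e-07.
By linearity: E[X] = C(188, 3)·p³ ≈ 1089836 · 1.50496518e-07 ≈ 0.164017.
Here α = 1, so p = 1/n is exactly at the triangle threshold p ~ 1/n. Asymptotically E[X] → c³/6 = 1³/6 = 1/6 ≈ 0.166667, a bounded constant. In this regime the triangle count is asymptotically Poisson(c³/6).

E[X] ≈ 0.164017; in regime p = Θ(1/n^{1}) E[X] stays bounded (at the triangle threshold p ~ 1/n).


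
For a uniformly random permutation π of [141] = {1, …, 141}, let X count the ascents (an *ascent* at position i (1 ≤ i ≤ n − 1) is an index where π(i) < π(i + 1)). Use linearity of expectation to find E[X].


Write X = Σ X_I over i = 1, …, 140, with X_I the indicator of one ascent.
There are 140 indicators.
For each fixed i, the pair (π(i), π(i+1)) is a uniformly random ordered pair of distinct values from {1, …, 141}; by symmetry P[π(i) < π(i+1)] = 1/2.
By linearity: E[X] = 140 · (1/2) = (141 − 1) · (1/2) = 70 ≈ 70.00000.

E[X] = 70 = 70.00000.


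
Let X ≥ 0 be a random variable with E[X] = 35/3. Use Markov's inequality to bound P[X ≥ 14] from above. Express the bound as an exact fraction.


μ = E[X] = 35/3, a = 14.
Markov: P[X ≥ 14] ≤ μ/a = (35/3)/14 = 5/6.
Numerically: ≈ 0.83333.
(Since a = 14 > μ = 11.66667, the bound 5/6 is < 1 and informative.)

P[X ≥ 14] ≤ 5/6 ≈ 0.83333.


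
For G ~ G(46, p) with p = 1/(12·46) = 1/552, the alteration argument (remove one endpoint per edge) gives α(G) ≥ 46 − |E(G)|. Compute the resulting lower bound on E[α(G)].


E[|E(G)|] = C(46, 2)·p = 1035 · (1/552) = 15/8.
E[α(G)] ≥ n − E[|E(G)|] = 46 − 15/8 = 353/8.
Numerically: ≈ 44.125000.
(This is only a lower bound; the true E[α(G)] may be larger.)

E[α(G)] ≥ 353/8 ≈ 44.125000.


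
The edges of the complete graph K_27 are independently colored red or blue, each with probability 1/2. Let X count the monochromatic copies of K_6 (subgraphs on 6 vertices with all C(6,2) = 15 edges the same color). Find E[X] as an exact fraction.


Let X = Σ_S X_S over the C(27, 6) = 296010 subsets S of size 6, where X_S = 1 if the K_6 on S is monochromatic.
For a fixed S, the K_6 on S has C(6, 2) = 15 edges. P[all 15 edges red] = (1/2)^15, and likewise for blue, so P[monochromatic] = 2·(1/2)^15 = 2^{1 − 15} = 1/16384.
By linearity of expectation: E[X] = C(27, 6) · 2^{1 − 15} = 296010 · 1/16384 = 148005/8192.
Numerically: E[X] ≈ 18.06702.

E[X] = C(27,6)·2^(1−C(6,2)) = 148005/8192 ≈ 18.06702.


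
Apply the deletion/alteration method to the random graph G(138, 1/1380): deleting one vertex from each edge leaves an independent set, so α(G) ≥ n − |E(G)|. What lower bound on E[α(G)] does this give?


E[|E(G)|] = C(138, 2)·p = 9453 · (1/1380) = 137/20.
E[α(G)] ≥ n − E[|E(G)|] = 138 − 137/20 = 2623/20.
Numerically: ≈ 131.150000.
(This is only a lower bound; the true E[α(G)] may be larger.)

E[α(G)] ≥ 2623/20 ≈ 131.150000.


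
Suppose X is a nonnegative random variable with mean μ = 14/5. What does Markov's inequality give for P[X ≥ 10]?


μ = E[X] = 14/5, a = 10.
Markov: P[X ≥ 10] ≤ μ/a = (14/5)/10 = 7/25.
Numerically: ≈ 0.28000.
(Since a = 10 > μ = 2.80000, the bound 7/25 is < 1 and informative.)

P[X ≥ 10] ≤ 7/25 ≈ 0.28000.


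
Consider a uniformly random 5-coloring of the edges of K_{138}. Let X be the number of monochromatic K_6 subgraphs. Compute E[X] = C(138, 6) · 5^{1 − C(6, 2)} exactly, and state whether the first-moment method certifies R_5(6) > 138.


E[X] = C(138, 6) · 5^{1 − 15} = 8592039666 · 5^{−14} = 8592039666/6103515625.
As a reduced fraction: E[X] = 8592039666/6103515625 ≈ 1.40772.
Is E[X] < 1? NO.
Since E[X] ≥ 1, the first-moment bound is inconclusive at n = 138; it does NOT by itself certify R_5(6) > 138.

E[X] = 8592039666/6103515625 ≈ 1.40772; E[X] ≥ 1; first-moment method inconclusive here.


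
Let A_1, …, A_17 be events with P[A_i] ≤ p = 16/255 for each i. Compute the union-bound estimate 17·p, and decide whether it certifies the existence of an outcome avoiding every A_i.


Union bound: P[∪_{i=1}^{17} A_i] ≤ Σ_i P[A_i] ≤ 17·p = 17·(16/255) = 16/15.
Numerically: 16/15 ≈ 1.06667.
Is 16/15 < 1? NO.
Since the bound 16/15 is ≥ 1, the union bound is uninformative here; it does NOT by itself certify existence.

17·p = 16/15 ≈ 1.06667; existence NOT certified by the union bound.


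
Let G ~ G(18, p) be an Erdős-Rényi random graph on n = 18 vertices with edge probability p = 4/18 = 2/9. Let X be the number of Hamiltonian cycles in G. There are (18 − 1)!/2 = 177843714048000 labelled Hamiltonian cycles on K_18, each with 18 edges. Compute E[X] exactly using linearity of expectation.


K_18 has (18 − 1)!/2 = 177843714048000 labelled Hamiltonian cycles.
For each such Hamiltonian cycle H, let X_H = 1 if all 18 edges of H are present in G. Then P[X_H = 1] = p^{18} = (2/9)^{18} = 262144/150094635296999121.
By linearity: E[X] = Σ_H E[X_H] = 177843714048000 · p^{18} = 177843714048000 · 262144/150094635296999121 = 63951526166528000/205891132094649.
Numerically: E[X] ≈ 310.6.

E[X] = 177843714048000 · (2/9)^{18} = 63951526166528000/205891132094649 ≈ 310.6.


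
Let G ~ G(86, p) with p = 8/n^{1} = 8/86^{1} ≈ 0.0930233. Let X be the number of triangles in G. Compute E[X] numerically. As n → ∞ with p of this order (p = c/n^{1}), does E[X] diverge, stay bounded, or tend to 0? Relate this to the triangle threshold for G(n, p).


Number of potential triangles: C(86, 3) = 102340.
Each occurs with probability p³ ≈ (0.0930233)³ ≈ 8.04960570e-04.
By linearity: E[X] = C(86, 3)·p³ ≈ 102340 · 8.04960570e-04 ≈ 82.379665.
Here α = 1, so p = 8/n is exactly at the triangle threshold p ~ 1/n. Asymptotically E[X] → c³/6 = 8³/6 = 256/3 ≈ 85.333333, a bounded constant. In this regime the triangle count is asymptotically Poisson(c³/6).

E[X] ≈ 82.379665; in regime p = Θ(1/n^{1}) E[X] stays bounded (at the triangle threshold p ~ 1/n).


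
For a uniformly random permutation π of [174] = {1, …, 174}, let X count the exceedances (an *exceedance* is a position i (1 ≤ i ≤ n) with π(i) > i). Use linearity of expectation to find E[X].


Write X = Σ_{i=1}^{174} X_i, where X_i = 1_{π(i) > i}.
For each fixed i, π(i) is uniform over {1, …, 174} (marginal of a uniform permutation), so P[π(i) > i] = (n − i)/n. Summing: Σ_{i=1}^{174} (n − i)/n = (0 + 1 + … + 173)/174 = 174(174 − 1)/(2·174) = (174 − 1)/2.
Hence E[X] = Σ_{i=1}^{174} (174 − i)/174 = 173/2 ≈ 86.500.

E[X] = 173/2 = 86.500.


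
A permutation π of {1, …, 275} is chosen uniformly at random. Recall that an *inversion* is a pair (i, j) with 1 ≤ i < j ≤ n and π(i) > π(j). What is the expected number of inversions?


Write X = Σ X_I over the C(275, 2) = 37675 pairs i < j, with X_I the indicator of one inversion.
There are 37675 indicators.
For each fixed pair i < j, the values π(i) and π(j) are two distinct elements of {1, …, 275} in uniformly random order; by symmetry P[π(i) > π(j)] = 1/2.
By linearity: E[X] = 37675 · (1/2) = C(275, 2) · (1/2) = 37675/2 = 37675/2 ≈ 18837.500.

E[X] = 37675/2 = 18837.500.


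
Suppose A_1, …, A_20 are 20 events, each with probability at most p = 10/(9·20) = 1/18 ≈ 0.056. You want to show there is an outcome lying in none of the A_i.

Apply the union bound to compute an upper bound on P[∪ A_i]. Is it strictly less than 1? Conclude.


Union bound: P[∪_{i=1}^{20} A_i] ≤ Σ_i P[A_i] ≤ 20·p = 20·(1/18) = 10/9.
Numerically: 10/9 ≈ 1.111.
Is 10/9 < 1? NO.
Since the bound 10/9 is ≥ 1, the union bound is uninformative here; it does NOT by itself certify existence.

20·p = 10/9 ≈ 1.111; existence NOT certified by the union bound.


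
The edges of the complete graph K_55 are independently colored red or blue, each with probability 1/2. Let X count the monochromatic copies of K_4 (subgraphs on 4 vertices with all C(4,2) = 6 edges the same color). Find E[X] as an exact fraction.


Let X = Σ_S X_S over the C(55, 4) = 341055 subsets S of size 4, where X_S = 1 if the K_4 on S is monochromatic.
For a fixed S, the K_4 on S has C(4, 2) = 6 edges. P[all 6 edges red] = (1/2)^6, and likewise for blue, so P[monochromatic] = 2·(1/2)^6 = 2^{1 − 6} = 1/32.
By linearity of expectation: E[X] = C(55, 4) · 2^{1 − 6} = 341055 · 1/32 = 341055/32.
Numerically: E[X] ≈ 10657.969.

E[X] = C(55,4)·2^(1−C(4,2)) = 341055/32 ≈ 10657.969.


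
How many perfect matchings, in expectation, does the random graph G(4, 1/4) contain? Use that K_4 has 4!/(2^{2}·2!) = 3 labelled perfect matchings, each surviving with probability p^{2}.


K_4 has 4!/(2^{2}·2!) = 3 labelled perfect matchings.
For each such perfect matching H, let X_H = 1 if all 2 edges of H are present in G. Then P[X_H = 1] = p^{2} = (1/4)^{2} = 1/16.
By linearity of expectation: E[X] = Σ_H E[X_H] = 3 · p^{2} = 3 · 1/16 = 3/16.
Numerically: E[X] ≈ 0.1875.

E[X] = 3 · (1/4)^{2} = 3/16 ≈ 0.1875.


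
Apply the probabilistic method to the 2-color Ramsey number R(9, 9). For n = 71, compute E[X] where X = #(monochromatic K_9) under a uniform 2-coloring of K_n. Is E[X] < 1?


E[X] = C(71, 9) · 2^{1 − 36} = 74473879480 · 2^{−35} = 74473879480/34359738368.
As a reduced fraction: E[X] = 9309234935/4294967296 ≈ 2.1675.
Is E[X] < 1? NO.
Since E[X] ≥ 1, the first-moment bound is inconclusive at n = 71; it does NOT by itself certify R(9, 9) > 71.

E[X] = 9309234935/4294967296 ≈ 2.1675; E[X] ≥ 1; first-moment method inconclusive here.


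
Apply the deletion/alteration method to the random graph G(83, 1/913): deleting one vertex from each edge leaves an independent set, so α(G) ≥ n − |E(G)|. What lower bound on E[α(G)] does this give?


E[|E(G)|] = C(83, 2)·p = 3403 · (1/913) = 41/11.
E[α(G)] ≥ n − E[|E(G)|] = 83 − 41/11 = 872/11.
Numerically: ≈ 79.273.
(This is only a lower bound; the true E[α(G)] may be larger.)

E[α(G)] ≥ 872/11 ≈ 79.273.


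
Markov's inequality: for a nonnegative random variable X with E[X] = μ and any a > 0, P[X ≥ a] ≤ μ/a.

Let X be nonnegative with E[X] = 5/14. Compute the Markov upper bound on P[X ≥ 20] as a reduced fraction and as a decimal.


μ = E[X] = 5/14, a = 20.
Markov: P[X ≥ 20] ≤ μ/a = (5/14)/20 = 1/56.
Numerically: ≈ 0.017857.
(Since a = 20 > μ = 0.357143, the bound 1/56 is < 1 and informative.)

P[X ≥ 20] ≤ 1/56 ≈ 0.017857.


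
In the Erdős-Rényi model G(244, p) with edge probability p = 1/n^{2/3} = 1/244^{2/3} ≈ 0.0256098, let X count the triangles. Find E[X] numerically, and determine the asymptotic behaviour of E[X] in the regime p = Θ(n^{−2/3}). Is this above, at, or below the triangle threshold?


Number of potential triangles: C(244, 3) = 2391444.
Each occurs with probability p³ ≈ (0.0256098)³ ≈ 1.67965601e-05.
By linearity: E[X] = C(244, 3)·p³ ≈ 2391444 · 1.67965601e-05 ≈ 40.168033.
Since α = 2/3 < 1, p = c/n^{2/3} ≫ 1/n is above the triangle threshold p ~ 1/n. Asymptotically E[X] ~ (c³/6)·n^{3(1−α)} = (1³/6)·n^{1} → ∞; triangles are abundant w.h.p.

E[X] ≈ 40.168033; in regime p = Θ(1/n^{2/3}) E[X] diverges (above the triangle threshold p ~ 1/n).


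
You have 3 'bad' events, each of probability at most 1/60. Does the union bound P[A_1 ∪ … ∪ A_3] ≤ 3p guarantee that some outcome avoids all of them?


Union bound: P[∪_{i=1}^{3} A_i] ≤ Σ_i P[A_i] ≤ 3·p = 3·(1/60) = 1/20.
Numerically: 1/20 ≈ 0.0500000.
Is 1/20 < 1? YES.
Since P[∪ A_i] ≤ 1/20 < 1, the complement has P[∩ A_i^c] ≥ 1 − 1/20 = 19/20 > 0, so some outcome avoids every A_i.

3·p = 1/20 ≈ 0.0500000; existence CERTIFIED by the union bound.


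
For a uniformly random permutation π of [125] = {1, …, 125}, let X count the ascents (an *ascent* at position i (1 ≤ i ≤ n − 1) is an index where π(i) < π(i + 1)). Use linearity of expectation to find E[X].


Write X = Σ X_I over i = 1, …, 124, with X_I the indicator of one ascent.
There are 124 indicators.
For each fixed i, the pair (π(i), π(i+1)) is a uniformly random ordered pair of distinct values from {1, …, 125}; by symmetry P[π(i) < π(i+1)] = 1/2.
By linearity: E[X] = 124 · (1/2) = (125 − 1) · (1/2) = 62 ≈ 62.0000.

E[X] = 62 = 62.0000.


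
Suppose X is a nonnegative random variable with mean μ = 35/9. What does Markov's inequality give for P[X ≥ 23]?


μ = E[X] = 35/9, a = 23.
Markov: P[X ≥ 23] ≤ μ/a = (35/9)/23 = 35/207.
Numerically: ≈ 0.169082.
(Since a = 23 > μ = 3.888889, the bound 35/207 is < 1 and informative.)

P[X ≥ 23] ≤ 35/207 ≈ 0.169082.


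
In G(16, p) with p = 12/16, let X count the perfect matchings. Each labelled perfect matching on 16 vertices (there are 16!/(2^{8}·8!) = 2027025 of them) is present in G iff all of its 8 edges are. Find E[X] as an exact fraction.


K_16 has 16!/(2^{8}·8!) = 2027025 labelled perfect matchings.
For each such perfect matching H, let X_H = 1 if all 8 edges of H are present in G. Then P[X_H = 1] = p^{8} = (3/4)^{8} = 6561/65536.
By linearity: E[X] = Σ_H E[X_H] = 2027025 · p^{8} = 2027025 · 6561/65536 = 13299311025/65536.
Numerically: E[X] ≈ 2.03e+05.

E[X] = 2027025 · (3/4)^{8} = 13299311025/65536 ≈ 2.03e+05.


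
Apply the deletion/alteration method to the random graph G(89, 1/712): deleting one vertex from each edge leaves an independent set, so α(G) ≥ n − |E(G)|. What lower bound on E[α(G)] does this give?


E[|E(G)|] = C(89, 2)·p = 3916 · (1/712) = 11/2.
E[α(G)] ≥ n − E[|E(G)|] = 89 − 11/2 = 167/2.
Numerically: ≈ 83.5000.
(This is only a lower bound; the true E[α(G)] may be larger.)

E[α(G)] ≥ 167/2 ≈ 83.5000.


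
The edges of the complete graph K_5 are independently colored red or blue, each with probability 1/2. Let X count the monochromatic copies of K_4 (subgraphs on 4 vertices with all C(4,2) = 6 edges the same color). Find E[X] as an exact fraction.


Let X = Σ_S X_S over the C(5, 4) = 5 subsets S of size 4, where X_S = 1 if the K_4 on S is monochromatic.
For a fixed S, the K_4 on S has C(4, 2) = 6 edges. P[all 6 edges red] = (1/2)^6, and likewise for blue, so P[monochromatic] = 2·(1/2)^6 = 2^{1 − 6} = 1/32.
By linearity of expectation: E[X] = C(5, 4) · 2^{1 − 6} = 5 · 1/32 = 5/32.
Numerically: E[X] ≈ 0.156.

E[X] = C(5,4)·2^(1−C(4,2)) = 5/32 ≈ 0.156.


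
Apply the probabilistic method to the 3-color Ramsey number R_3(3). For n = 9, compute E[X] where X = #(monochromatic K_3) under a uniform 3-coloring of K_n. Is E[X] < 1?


E[X] = C(9, 3) · 3^{1 − 3} = 84 · 3^{−2} = 84/9.
As a reduced fraction: E[X] = 28/3 ≈ 9.3333.
Is E[X] < 1? NO.
Since E[X] ≥ 1, the first-moment bound is inconclusive at n = 9; it does NOT by itself certify R_3(3) > 9.

E[X] = 28/3 ≈ 9.3333; E[X] ≥ 1; first-moment method inconclusive here.


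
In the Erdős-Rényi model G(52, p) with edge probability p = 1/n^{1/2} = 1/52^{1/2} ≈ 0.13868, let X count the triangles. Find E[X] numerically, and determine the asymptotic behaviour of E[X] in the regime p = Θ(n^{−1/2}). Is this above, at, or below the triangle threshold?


Number of potential triangles: C(52, 3) = 22100.
Each occurs with probability p³ ≈ (0.13868)³ ≈ 2.6668279e-03.
By linearity: E[X] = C(52, 3)·p³ ≈ 22100 · 2.6668279e-03 ≈ 58.93690.
Since α = 1/2 < 1, p = c/n^{1/2} ≫ 1/n is above the triangle threshold p ~ 1/n. Asymptotically E[X] ~ (c³/6)·n^{3(1−α)} = (1³/6)·n^{1.5} → ∞; triangles are abundant w.h.p.

E[X] ≈ 58.93690; in regime p = Θ(1/n^{1/2}) E[X] diverges (above the triangle threshold p ~ 1/n).


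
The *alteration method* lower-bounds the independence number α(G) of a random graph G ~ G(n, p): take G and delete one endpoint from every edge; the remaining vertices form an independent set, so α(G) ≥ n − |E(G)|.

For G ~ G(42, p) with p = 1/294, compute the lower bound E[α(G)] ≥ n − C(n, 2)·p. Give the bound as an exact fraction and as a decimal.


E[|E(G)|] = C(42, 2)·p = 861 · (1/294) = 41/14.
E[α(G)] ≥ n − E[|E(G)|] = 42 − 41/14 = 547/14.
Numerically: ≈ 39.071.
(This is only a lower bound; the true E[α(G)] may be larger.)

E[α(G)] ≥ 547/14 ≈ 39.071.


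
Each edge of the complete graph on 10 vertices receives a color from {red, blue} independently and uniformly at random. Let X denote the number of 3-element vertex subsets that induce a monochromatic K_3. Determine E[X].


Let X = Σ_S X_S over the C(10, 3) = 120 subsets S of size 3, where X_S = 1 if the K_3 on S is monochromatic.
For a fixed S, the K_3 on S has C(3, 2) = 3 edges. P[all 3 edges red] = (1/2)^3, and likewise for blue, so P[monochromatic] = 2·(1/2)^3 = 2^{1 − 3} = 1/4.
By linearity of expectation: E[X] = C(10, 3) · 2^{1 − 3} = 120 · 1/4 = 30.
Numerically: E[X] ≈ 30.000000.

E[X] = C(10,3)·2^(1−C(3,2)) = 30 ≈ 30.000000.


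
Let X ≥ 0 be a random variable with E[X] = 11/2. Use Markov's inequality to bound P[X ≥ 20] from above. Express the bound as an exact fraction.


μ = E[X] = 11/2, a = 20.
Markov: P[X ≥ 20] ≤ μ/a = (11/2)/20 = 11/40.
Numerically: ≈ 0.2750.
(Since a = 20 > μ = 5.5000, the bound 11/40 is < 1 and informative.)

P[X ≥ 20] ≤ 11/40 ≈ 0.2750.


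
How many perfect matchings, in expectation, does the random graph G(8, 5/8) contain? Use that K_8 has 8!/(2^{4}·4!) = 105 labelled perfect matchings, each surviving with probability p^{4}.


K_8 has 8!/(2^{4}·4!) = 105 labelled perfect matchings.
For each such perfect matching H, let X_H = 1 if all 4 edges of H are present in G. Then P[X_H = 1] = p^{4} = (5/8)^{4} = 625/4096.
By linearity of expectation: E[X] = Σ_H E[X_H] = 105 · p^{4} = 105 · 625/4096 = 65625/4096.
Numerically: E[X] ≈ 16.

E[X] = 105 · (5/8)^{4} = 65625/4096 ≈ 16.


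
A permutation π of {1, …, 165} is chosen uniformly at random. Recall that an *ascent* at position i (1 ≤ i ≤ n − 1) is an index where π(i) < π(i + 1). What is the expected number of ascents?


Write X = Σ X_I over i = 1, …, 164, with X_I the indicator of one ascent.
There are 164 indicators.
For each fixed i, the pair (π(i), π(i+1)) is a uniformly random ordered pair of distinct values from {1, …, 165}; by symmetry P[π(i) < π(i+1)] = 1/2.
By linearity: E[X] = 164 · (1/2) = (165 − 1) · (1/2) = 82 ≈ 82.000000.

E[X] = 82 = 82.000000.


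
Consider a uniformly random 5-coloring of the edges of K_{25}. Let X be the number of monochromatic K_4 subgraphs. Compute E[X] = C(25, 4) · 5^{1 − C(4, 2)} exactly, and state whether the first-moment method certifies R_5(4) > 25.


E[X] = C(25, 4) · 5^{1 − 6} = 12650 · 5^{−5} = 12650/3125.
As a reduced fraction: E[X] = 506/125 ≈ 4.0480.
Is E[X] < 1? NO.
Since E[X] ≥ 1, the first-moment bound is inconclusive at n = 25; it does NOT by itself certify R_5(4) > 25.

E[X] = 506/125 ≈ 4.0480; E[X] ≥ 1; first-moment method inconclusive here.


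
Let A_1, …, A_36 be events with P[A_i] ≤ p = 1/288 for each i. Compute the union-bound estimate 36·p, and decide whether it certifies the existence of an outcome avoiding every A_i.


Union bound: P[∪_{i=1}^{36} A_i] ≤ Σ_i P[A_i] ≤ 36·p = 36·(1/288) = 1/8.
Numerically: 1/8 ≈ 0.12500.
Is 1/8 < 1? YES.
Since P[∪ A_i] ≤ 1/8 < 1, the complement has P[∩ A_i^c] ≥ 1 − 1/8 = 7/8 > 0, so some outcome avoids every A_i.

36·p = 1/8 ≈ 0.12500; existence CERTIFIED by the union bound.


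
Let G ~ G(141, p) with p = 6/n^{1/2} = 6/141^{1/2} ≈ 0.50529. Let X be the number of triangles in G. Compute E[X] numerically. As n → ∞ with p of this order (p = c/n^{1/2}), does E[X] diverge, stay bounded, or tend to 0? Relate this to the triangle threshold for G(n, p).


Number of potential triangles: C(141, 3) = 457310.
Each occurs with probability p³ ≈ (0.50529)³ ≈ 1.2901051e-01.
By linearity: E[X] = C(141, 3)·p³ ≈ 457310 · 1.2901051e-01 ≈ 58997.79498.
Since α = 1/2 < 1, p = c/n^{1/2} ≫ 1/n is above the triangle threshold p ~ 1/n. Asymptotically E[X] ~ (c³/6)·n^{3(1−α)} = (6³/6)·n^{1.5} → ∞; triangles are abundant w.h.p.

E[X] ≈ 58997.79498; in regime p = Θ(1/n^{1/2}) E[X] diverges (above the triangle threshold p ~ 1/n).


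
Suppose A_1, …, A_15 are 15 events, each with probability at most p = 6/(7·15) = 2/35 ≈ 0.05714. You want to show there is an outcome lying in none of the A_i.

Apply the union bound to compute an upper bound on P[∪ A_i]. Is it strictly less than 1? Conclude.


Union bound: P[∪_{i=1}^{15} A_i] ≤ Σ_i P[A_i] ≤ 15·p = 15·(2/35) = 6/7.
Numerically: 6/7 ≈ 0.85714.
Is 6/7 < 1? YES.
Since P[∪ A_i] ≤ 6/7 < 1, the complement has P[∩ A_i^c] ≥ 1 − 6/7 = 1/7 > 0, so some outcome avoids every A_i.

15·p = 6/7 ≈ 0.85714; existence CERTIFIED by the union bound.


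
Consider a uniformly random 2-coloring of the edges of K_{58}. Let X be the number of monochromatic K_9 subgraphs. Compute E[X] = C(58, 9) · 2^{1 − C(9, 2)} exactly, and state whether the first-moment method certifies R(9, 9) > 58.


E[X] = C(58, 9) · 2^{1 − 36} = 10648873950 · 2^{−35} = 10648873950/34359738368.
As a reduced fraction: E[X] = 5324436975/17179869184 ≈ 0.3099.
Is E[X] < 1? YES.
Since E[X] < 1, there exists a 2-coloring of K_{58} with no monochromatic K_9; hence R(9, 9) > 58.

E[X] = 5324436975/17179869184 ≈ 0.3099; E[X] < 1, so R(9, 9) > 58.
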